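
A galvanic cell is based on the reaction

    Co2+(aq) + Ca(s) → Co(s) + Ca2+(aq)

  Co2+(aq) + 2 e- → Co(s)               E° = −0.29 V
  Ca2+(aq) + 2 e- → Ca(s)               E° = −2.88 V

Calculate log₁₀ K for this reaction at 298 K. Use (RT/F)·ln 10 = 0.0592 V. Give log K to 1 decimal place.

log K = 87.5

The Co²⁺/Co couple is reduced (cathode); E°cell = −0.29 − (−2.88) = +2.59 V with n = 2.
At equilibrium E = 0, so log K = nE°cell / 0.0592 = (2)(+2.59) / 0.0592 = 87.5.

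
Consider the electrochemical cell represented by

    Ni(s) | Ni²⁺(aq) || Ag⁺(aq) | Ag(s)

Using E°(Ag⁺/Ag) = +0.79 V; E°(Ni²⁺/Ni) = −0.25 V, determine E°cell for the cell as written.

+1.04 V

By convention the left-hand electrode in cell notation is the anode (oxidation) and the right-hand electrode is the cathode (reduction).
E°cell = E°(right) − E°(left) = +0.79 − (−0.25) = +1.04 V.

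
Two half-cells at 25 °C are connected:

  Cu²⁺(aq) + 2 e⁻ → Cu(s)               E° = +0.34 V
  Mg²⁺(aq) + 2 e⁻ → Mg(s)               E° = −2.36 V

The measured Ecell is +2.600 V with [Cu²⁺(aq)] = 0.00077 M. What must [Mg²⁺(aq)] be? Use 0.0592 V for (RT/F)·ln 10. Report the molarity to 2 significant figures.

The Cu²⁺/Cu couple has the larger reduction potential, so it is the cathode: E°cell = +0.34 − (−2.36) = +2.70 V and n = 2.
Since E = E° − (0.0592/n)·log Q, log Q = n(E° − E)/0.0592 = 3.378.
For Cu²⁺(aq) + Mg(s) → Cu(s) + Mg²⁺(aq), the reaction quotient is Q = [Mg²⁺(aq)] / [Cu²⁺(aq)].
Solving for the unknown gives log [Mg²⁺(aq)] = 0.264, so [Mg²⁺(aq)] ≈ 1.8 M.

1.8 M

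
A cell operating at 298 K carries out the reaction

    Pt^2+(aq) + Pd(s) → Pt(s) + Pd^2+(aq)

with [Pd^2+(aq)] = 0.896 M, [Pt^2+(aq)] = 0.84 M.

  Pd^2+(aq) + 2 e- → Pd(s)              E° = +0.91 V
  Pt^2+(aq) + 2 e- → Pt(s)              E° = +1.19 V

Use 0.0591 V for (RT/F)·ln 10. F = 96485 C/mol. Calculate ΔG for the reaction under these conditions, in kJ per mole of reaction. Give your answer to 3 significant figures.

−53.9 kJ/mol

With Pt²⁺/Pt reduced at the cathode, E°cell = +1.19 − (+0.91) = +0.28 V and n = 2.
Here Q = [Pd^2+(aq)] / [Pt^2+(aq)] = 1.07 (log Q = 0.028), giving E = +0.28 − (0.0591/2)·(0.028) = +0.2792 V.
Finally ΔG = −nFE = −(2)(96485 C/mol)(+0.2792 V) = −53.9 kJ/mol.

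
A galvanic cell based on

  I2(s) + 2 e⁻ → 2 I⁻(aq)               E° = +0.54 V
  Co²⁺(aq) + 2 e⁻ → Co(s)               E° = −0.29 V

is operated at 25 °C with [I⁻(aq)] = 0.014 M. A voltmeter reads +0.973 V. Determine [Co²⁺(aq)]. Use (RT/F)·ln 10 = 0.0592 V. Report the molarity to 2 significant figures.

0.075 M

I₂/I⁻ is the cathode (higher E°); E°cell = +0.54 − (−0.29) = +0.83 V with n = 2.
Since E = E° − (0.0592/n)·log Q, log Q = n(E° − E)/0.0592 = −4.831.
Balancing electrons gives I2(s) + Co(s) → 2 I⁻(aq) + Co²⁺(aq); thus Q = [I⁻(aq)]^2·[Co²⁺(aq)].
Isolating [Co²⁺(aq)] in Q = 10^{−4.831} yields log [Co²⁺(aq)] = −1.123, i.e. 0.075 M.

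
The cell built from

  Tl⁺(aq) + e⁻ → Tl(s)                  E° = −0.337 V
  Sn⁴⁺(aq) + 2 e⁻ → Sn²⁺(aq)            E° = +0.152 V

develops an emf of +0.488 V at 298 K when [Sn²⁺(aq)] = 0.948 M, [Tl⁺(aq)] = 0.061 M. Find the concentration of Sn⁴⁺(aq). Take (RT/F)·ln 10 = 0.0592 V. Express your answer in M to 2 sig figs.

0.0033 M

The Sn⁴⁺/Sn²⁺ couple has the larger reduction potential, so it is the cathode: E°cell = +0.152 − (−0.337) = +0.489 V and n = 2.
Rearranging E = E° − (0.0592/n)·log Q gives log Q = 2(+0.489 − (+0.488))/0.0592 = 0.034.
The balanced reaction is Sn⁴⁺(aq) + 2 Tl(s) → Sn²⁺(aq) + 2 Tl⁺(aq), so Q = ([Sn²⁺(aq)]·[Tl⁺(aq)]^2) / [Sn⁴⁺(aq)].
Substituting the known concentrations and solving, log [Sn⁴⁺(aq)] = −2.487 and [Sn⁴⁺(aq)] = 0.0033 M.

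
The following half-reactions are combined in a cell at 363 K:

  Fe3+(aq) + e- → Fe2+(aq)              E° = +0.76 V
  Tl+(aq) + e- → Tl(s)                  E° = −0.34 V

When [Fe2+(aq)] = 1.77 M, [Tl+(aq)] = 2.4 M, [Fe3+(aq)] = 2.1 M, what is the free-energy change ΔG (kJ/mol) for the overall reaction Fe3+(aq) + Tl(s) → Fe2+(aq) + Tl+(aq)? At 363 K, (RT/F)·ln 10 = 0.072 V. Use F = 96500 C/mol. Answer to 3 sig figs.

With Fe³⁺/Fe²⁺ reduced at the cathode, E°cell = +0.76 − (−0.34) = +1.10 V and n = 1.
The reaction quotient is ([Fe2+(aq)]·[Tl+(aq)]) / [Fe3+(aq)] = 2.02; by Nernst, E = +1.10 − (0.072/1)(0.306) = +1.0780 V.
Then ΔG = −nFE = −1 × 96500 × +1.0780 J/mol = −104 kJ/mol.

−104 kJ/mol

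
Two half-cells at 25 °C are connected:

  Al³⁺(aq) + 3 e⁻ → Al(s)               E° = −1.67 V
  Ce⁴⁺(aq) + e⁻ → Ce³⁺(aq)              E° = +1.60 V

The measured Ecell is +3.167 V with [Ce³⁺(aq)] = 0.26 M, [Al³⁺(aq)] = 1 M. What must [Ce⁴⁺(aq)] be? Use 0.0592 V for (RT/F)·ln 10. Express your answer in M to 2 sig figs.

0.0047 M

Ce⁴⁺/Ce³⁺ is the cathode (higher E°); E°cell = +1.60 − (−1.67) = +3.27 V with n = 3.
Since E = E° − (0.0592/n)·log Q, log Q = n(E° − E)/0.0592 = 5.220.
The balanced reaction is 3 Ce⁴⁺(aq) + Al(s) → 3 Ce³⁺(aq) + Al³⁺(aq), so Q = ([Ce³⁺(aq)]^3·[Al³⁺(aq)]) / [Ce⁴⁺(aq)]^3.
Substituting the known concentrations and solving, log [Ce⁴⁺(aq)] = −2.325 and [Ce⁴⁺(aq)] = 0.0047 M.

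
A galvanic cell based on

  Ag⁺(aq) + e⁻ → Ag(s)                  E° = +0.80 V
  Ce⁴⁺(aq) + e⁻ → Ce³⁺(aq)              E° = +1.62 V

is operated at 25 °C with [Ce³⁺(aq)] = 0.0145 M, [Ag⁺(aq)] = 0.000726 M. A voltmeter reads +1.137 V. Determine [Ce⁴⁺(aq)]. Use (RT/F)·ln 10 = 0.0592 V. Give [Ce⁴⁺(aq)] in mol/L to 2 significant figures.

The Ce⁴⁺/Ce³⁺ couple has the larger reduction potential, so it is the cathode: E°cell = +1.62 − (+0.80) = +0.82 V and n = 1.
Rearranging E = E° − (0.0592/n)·log Q gives log Q = 1(+0.82 − (+1.137))/0.0592 = −5.355.
The balanced reaction is Ce⁴⁺(aq) + Ag(s) → Ce³⁺(aq) + Ag⁺(aq), so Q = ([Ce³⁺(aq)]·[Ag⁺(aq)]) / [Ce⁴⁺(aq)].
Solving for the unknown gives log [Ce⁴⁺(aq)] = 0.377, so [Ce⁴⁺(aq)] ≈ 2.4 M.

2.4 M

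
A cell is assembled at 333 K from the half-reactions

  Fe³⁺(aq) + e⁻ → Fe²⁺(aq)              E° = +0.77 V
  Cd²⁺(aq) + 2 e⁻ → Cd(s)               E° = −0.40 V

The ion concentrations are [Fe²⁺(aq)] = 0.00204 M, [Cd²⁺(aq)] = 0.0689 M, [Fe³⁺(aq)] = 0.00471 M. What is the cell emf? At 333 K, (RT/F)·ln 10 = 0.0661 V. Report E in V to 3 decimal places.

+1.232 V

The Fe³⁺/Fe²⁺ couple has the more positive E°, so it is the cathode; Cd²⁺/Cd is the anode.
E°cell = +0.77 − (−0.40) = +1.17 V, with n = 2 electrons transferred.
The balanced reaction is 2 Fe³⁺(aq) + Cd(s) → 2 Fe²⁺(aq) + Cd²⁺(aq), so Q = ([Fe²⁺(aq)]^2·[Cd²⁺(aq)]) / [Fe³⁺(aq)]^2 = 0.0129 and log Q = −1.889.
Applying E = E° − (RT ln10/nF)·log Q gives +1.17 − (0.0661/2)(−1.889) = +1.232 V.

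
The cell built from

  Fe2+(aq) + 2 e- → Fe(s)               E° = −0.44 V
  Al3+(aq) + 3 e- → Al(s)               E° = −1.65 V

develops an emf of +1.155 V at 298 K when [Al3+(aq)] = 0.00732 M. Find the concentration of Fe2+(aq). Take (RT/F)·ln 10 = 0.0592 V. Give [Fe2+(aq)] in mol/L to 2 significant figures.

0.00052 M

With Fe²⁺/Fe at the cathode and Al³⁺/Al at the anode, E°cell = −0.44 − (−1.65) = +1.21 V (n = 6).
Since E = E° − (0.0592/n)·log Q, log Q = n(E° − E)/0.0592 = 5.574.
The balanced reaction is 3 Fe2+(aq) + 2 Al(s) → 3 Fe(s) + 2 Al3+(aq), so Q = [Al3+(aq)]^2 / [Fe2+(aq)]^3.
Substituting the known concentrations and solving, log [Fe2+(aq)] = −3.282 and [Fe2+(aq)] = 0.00052 M.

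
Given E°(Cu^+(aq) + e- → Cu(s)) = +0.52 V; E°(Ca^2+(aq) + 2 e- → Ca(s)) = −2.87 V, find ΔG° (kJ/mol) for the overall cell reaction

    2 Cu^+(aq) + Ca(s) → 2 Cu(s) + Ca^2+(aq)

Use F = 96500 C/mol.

−654 kJ/mol

In the reaction as written Cu^+(aq) is reduced, so the Cu⁺/Cu couple is the cathode and Ca²⁺/Ca is the anode.
E°cell = +0.52 − (−2.87) = +3.39 V; balancing electrons gives n = 2.
ΔG° = −nFE°cell = −(2)(96500)(+3.39) J/mol = −654 kJ/mol.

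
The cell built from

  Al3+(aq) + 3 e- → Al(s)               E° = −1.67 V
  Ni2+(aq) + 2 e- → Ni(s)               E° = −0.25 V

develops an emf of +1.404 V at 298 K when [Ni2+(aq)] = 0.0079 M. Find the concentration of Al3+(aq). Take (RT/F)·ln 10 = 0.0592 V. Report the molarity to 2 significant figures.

0.0045 M

With Ni²⁺/Ni at the cathode and Al³⁺/Al at the anode, E°cell = −0.25 − (−1.67) = +1.42 V (n = 6).
From the Nernst equation, log Q = n(E° − E)/0.0592 = 6·(+1.42 − (+1.404))/0.0592 = 1.622.
The balanced reaction is 3 Ni2+(aq) + 2 Al(s) → 3 Ni(s) + 2 Al3+(aq), so Q = [Al3+(aq)]^2 / [Ni2+(aq)]^3.
Substituting the known concentrations and solving, log [Al3+(aq)] = −2.343 and [Al3+(aq)] = 0.0045 M.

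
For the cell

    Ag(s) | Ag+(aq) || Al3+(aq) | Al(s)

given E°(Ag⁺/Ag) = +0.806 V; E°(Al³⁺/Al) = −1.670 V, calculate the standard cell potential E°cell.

By convention the left-hand electrode in cell notation is the anode (oxidation) and the right-hand electrode is the cathode (reduction).
E°cell = E°(right) − E°(left) = −1.670 − (+0.806) = −2.476 V.
The negative sign shows that, as written, the cell would require an external voltage to drive the reaction.

−2.476 V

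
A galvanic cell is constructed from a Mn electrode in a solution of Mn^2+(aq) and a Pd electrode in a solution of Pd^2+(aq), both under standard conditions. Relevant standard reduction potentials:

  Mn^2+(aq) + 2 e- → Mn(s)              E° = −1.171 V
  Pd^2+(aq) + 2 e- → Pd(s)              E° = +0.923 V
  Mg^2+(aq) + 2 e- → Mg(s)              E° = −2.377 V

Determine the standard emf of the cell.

+2.094 V

The Pd²⁺/Pd couple has the higher E°, so Pd ion is reduced (cathode) and Mn is oxidized (anode).
E°cell = E°(cathode) − E°(anode) = +0.923 − (−1.171) = +2.094 V.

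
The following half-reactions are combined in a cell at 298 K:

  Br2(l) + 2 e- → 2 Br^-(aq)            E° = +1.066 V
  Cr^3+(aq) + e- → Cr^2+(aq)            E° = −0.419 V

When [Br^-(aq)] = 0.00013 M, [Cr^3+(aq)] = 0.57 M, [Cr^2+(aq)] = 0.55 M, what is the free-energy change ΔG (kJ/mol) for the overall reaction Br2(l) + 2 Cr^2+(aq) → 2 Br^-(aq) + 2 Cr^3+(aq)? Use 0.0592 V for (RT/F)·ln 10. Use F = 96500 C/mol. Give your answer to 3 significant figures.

The standard cell potential is +1.066 − (−0.419) = +1.485 V, with n = 2 electrons in the balanced equation.
The reaction quotient is ([Br^-(aq)]^2·[Cr^3+(aq)]^2) / [Cr^2+(aq)]^2 = 1.82×10^−8; by Nernst, E = +1.485 − (0.0592/2)(−7.741) = +1.7141 V.
Finally ΔG = −nFE = −(2)(96500 C/mol)(+1.7141 V) = −331 kJ/mol.

−331 kJ/mol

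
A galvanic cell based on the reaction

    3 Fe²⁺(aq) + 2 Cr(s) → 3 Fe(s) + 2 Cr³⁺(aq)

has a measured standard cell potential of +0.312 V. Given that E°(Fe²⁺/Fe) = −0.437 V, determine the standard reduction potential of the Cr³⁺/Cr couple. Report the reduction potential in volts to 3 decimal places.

−0.749 V

In the reaction as written the Fe²⁺/Fe couple is reduced (cathode) and Cr³⁺/Cr is oxidized (anode), so E°cell = E°(Fe²⁺/Fe) − E°(Cr³⁺/Cr).
E°(Cr³⁺/Cr) = E°(cathode) − E°cell = −0.437 − (+0.312) = −0.749 V.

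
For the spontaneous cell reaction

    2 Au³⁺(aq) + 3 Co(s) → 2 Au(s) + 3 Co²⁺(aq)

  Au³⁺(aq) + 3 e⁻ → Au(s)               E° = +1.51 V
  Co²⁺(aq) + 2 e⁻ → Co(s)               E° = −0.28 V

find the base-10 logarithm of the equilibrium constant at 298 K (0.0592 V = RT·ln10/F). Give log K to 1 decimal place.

The Au³⁺/Au couple is reduced (cathode); E°cell = +1.51 − (−0.28) = +1.79 V with n = 6.
At equilibrium E = 0, so log K = nE°cell / 0.0592 = (6)(+1.79) / 0.0592 = 181.4.

log K = 181.4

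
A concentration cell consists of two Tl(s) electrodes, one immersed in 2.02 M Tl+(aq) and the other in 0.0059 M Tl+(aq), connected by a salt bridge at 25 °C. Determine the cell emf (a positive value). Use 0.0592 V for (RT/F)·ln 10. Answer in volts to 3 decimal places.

0.150 V

For a concentration cell E°cell = 0, since both electrodes use the same couple.
The compartment with the higher Tl+(aq) concentration (2.02 M) acts as the cathode; ions are reduced there and produced at the dilute (0.0059 M) anode.
With n = 1, Ecell = −(0.0592/1)·log([dilute]/[conc]) = −(0.0592/1)·log(0.0059/2.02) = +0.150 V.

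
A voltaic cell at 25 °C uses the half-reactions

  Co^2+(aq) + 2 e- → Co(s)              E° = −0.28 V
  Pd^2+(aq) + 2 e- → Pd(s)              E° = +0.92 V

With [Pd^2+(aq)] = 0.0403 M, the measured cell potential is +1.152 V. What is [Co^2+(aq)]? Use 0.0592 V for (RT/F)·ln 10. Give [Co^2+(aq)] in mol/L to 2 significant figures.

With Pd²⁺/Pd at the cathode and Co²⁺/Co at the anode, E°cell = +0.92 − (−0.28) = +1.20 V (n = 2).
Rearranging E = E° − (0.0592/n)·log Q gives log Q = 2(+1.20 − (+1.152))/0.0592 = 1.622.
For Pd^2+(aq) + Co(s) → Pd(s) + Co^2+(aq), the reaction quotient is Q = [Co^2+(aq)] / [Pd^2+(aq)].
Solving for the unknown gives log [Co^2+(aq)] = 0.227, so [Co^2+(aq)] ≈ 1.7 M.

1.7 M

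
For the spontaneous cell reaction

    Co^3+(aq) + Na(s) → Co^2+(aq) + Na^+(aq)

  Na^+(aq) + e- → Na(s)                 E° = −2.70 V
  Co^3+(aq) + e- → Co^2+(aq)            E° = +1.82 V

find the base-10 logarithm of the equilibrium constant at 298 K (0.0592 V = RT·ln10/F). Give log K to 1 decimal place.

log K = 76.4

The Co³⁺/Co²⁺ couple is reduced (cathode); E°cell = +1.82 − (−2.70) = +4.52 V with n = 1.
At equilibrium E = 0, so log K = nE°cell / 0.0592 = (1)(+4.52) / 0.0592 = 76.4.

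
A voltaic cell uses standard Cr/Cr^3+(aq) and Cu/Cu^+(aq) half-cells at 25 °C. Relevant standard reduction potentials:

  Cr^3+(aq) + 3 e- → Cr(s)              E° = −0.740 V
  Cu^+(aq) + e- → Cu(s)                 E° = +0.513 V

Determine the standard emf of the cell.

The Cu⁺/Cu couple has the higher E°, so Cu ion is reduced (cathode) and Cr is oxidized (anode).
E°cell = E°(cathode) − E°(anode) = +0.513 − (−0.740) = +1.253 V.

+1.253 V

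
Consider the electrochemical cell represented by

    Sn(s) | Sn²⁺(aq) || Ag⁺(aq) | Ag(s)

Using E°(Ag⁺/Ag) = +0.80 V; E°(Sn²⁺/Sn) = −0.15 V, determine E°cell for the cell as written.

By convention the left-hand electrode in cell notation is the anode (oxidation) and the right-hand electrode is the cathode (reduction).
E°cell = E°(right) − E°(left) = +0.80 − (−0.15) = +0.95 V.

+0.95 V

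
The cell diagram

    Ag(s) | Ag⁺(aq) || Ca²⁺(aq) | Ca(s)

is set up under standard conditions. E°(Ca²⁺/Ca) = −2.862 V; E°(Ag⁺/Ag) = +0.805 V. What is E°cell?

By convention the left-hand electrode in cell notation is the anode (oxidation) and the right-hand electrode is the cathode (reduction).
E°cell = E°(right) − E°(left) = −2.862 − (+0.805) = −3.667 V.
The negative sign shows that, as written, the cell would require an external voltage to drive the reaction.

−3.667 V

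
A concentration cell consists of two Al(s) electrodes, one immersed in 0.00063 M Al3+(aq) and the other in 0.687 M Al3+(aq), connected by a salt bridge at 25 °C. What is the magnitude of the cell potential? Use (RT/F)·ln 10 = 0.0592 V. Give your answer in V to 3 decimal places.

For a concentration cell E°cell = 0, since both electrodes use the same couple.
The compartment with the higher Al3+(aq) concentration (0.687 M) acts as the cathode; ions are reduced there and produced at the dilute (0.00063 M) anode.
With n = 3, Ecell = −(0.0592/3)·log([dilute]/[conc]) = −(0.0592/3)·log(0.00063/0.687) = +0.060 V.

0.060 V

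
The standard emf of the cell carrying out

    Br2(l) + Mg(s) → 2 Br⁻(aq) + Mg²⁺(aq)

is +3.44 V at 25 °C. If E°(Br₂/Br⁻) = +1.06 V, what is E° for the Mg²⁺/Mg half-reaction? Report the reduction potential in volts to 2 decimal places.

−2.38 V

In the reaction as written the Br₂/Br⁻ couple is reduced (cathode) and Mg²⁺/Mg is oxidized (anode), so E°cell = E°(Br₂/Br⁻) − E°(Mg²⁺/Mg).
E°(Mg²⁺/Mg) = E°(cathode) − E°cell = +1.06 − (+3.44) = −2.38 V.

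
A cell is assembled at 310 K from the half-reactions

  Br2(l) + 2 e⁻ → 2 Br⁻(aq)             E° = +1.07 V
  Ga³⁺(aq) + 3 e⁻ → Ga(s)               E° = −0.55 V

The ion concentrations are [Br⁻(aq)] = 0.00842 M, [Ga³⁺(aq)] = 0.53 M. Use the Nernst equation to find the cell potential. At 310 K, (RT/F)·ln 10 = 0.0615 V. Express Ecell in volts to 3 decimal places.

+1.753 V

Since E°(Br₂/Br⁻) > E°(Ga³⁺/Ga), Br₂/Br⁻ serves as the cathode.
E°cell = +1.07 − (−0.55) = +1.62 V, with n = 6 electrons transferred.
The balanced reaction is 3 Br2(l) + 2 Ga(s) → 6 Br⁻(aq) + 2 Ga³⁺(aq), so Q = [Br⁻(aq)]^6·[Ga³⁺(aq)]^2 = 1×10^−13 and log Q = −13.000.
E = E° − (0.0615/n)·log Q = +1.62 − (0.0615/6)(−13.000) = +1.753 V.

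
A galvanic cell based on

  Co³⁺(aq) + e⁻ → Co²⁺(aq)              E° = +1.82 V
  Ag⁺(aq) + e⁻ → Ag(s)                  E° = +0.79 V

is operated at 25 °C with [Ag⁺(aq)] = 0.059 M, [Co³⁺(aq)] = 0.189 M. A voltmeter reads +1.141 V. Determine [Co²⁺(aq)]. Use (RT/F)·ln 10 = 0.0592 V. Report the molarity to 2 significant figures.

0.043 M

With Co³⁺/Co²⁺ at the cathode and Ag⁺/Ag at the anode, E°cell = +1.82 − (+0.79) = +1.03 V (n = 1).
Rearranging E = E° − (0.0592/n)·log Q gives log Q = 1(+1.03 − (+1.141))/0.0592 = −1.875.
Balancing electrons gives Co³⁺(aq) + Ag(s) → Co²⁺(aq) + Ag⁺(aq); thus Q = ([Co²⁺(aq)]·[Ag⁺(aq)]) / [Co³⁺(aq)].
Isolating [Co²⁺(aq)] in Q = 10^{−1.875} yields log [Co²⁺(aq)] = −1.369, i.e. 0.043 M.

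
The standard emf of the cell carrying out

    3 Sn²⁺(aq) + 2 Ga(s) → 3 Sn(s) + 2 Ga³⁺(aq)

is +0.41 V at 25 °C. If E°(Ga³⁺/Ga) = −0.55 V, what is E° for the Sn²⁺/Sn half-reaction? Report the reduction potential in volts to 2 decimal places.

In the reaction as written the Sn²⁺/Sn couple is reduced (cathode) and Ga³⁺/Ga is oxidized (anode), so E°cell = E°(Sn²⁺/Sn) − E°(Ga³⁺/Ga).
E°(Sn²⁺/Sn) = E°cell + E°(anode) = +0.41 + (−0.55) = −0.14 V.

−0.14 V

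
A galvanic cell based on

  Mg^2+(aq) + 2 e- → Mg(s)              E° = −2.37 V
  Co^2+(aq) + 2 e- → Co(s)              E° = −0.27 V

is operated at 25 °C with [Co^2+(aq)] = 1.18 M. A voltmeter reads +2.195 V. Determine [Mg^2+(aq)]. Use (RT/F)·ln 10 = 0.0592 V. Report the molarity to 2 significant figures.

0.00073 M

The Co²⁺/Co couple has the larger reduction potential, so it is the cathode: E°cell = −0.27 − (−2.37) = +2.10 V and n = 2.
Since E = E° − (0.0592/n)·log Q, log Q = n(E° − E)/0.0592 = −3.209.
For Co^2+(aq) + Mg(s) → Co(s) + Mg^2+(aq), the reaction quotient is Q = [Mg^2+(aq)] / [Co^2+(aq)].
Isolating [Mg^2+(aq)] in Q = 10^{−3.209} yields log [Mg^2+(aq)] = −3.137, i.e. 0.00073 M.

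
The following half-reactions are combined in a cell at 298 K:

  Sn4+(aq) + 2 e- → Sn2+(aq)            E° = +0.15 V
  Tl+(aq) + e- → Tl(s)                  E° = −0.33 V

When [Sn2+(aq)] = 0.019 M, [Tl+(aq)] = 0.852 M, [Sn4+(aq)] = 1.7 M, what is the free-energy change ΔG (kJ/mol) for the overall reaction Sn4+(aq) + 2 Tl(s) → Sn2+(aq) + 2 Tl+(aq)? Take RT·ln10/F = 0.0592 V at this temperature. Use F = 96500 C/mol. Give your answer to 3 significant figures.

With Sn⁴⁺/Sn²⁺ reduced at the cathode, E°cell = +0.15 − (−0.33) = +0.48 V and n = 2.
Here Q = ([Sn2+(aq)]·[Tl+(aq)]^2) / [Sn4+(aq)] = 0.00811 (log Q = −2.091), giving E = +0.48 − (0.0592/2)·(−2.091) = +0.5419 V.
Finally ΔG = −nFE = −(2)(96500 C/mol)(+0.5419 V) = −105 kJ/mol.

−105 kJ/mol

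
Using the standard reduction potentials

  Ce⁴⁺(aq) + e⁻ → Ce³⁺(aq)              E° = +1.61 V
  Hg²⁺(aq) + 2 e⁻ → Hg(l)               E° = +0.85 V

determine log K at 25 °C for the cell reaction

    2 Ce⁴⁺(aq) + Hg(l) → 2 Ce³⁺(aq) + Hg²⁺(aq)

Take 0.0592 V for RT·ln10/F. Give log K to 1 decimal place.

The Ce⁴⁺/Ce³⁺ couple is reduced (cathode); E°cell = +1.61 − (+0.85) = +0.76 V with n = 2.
At equilibrium E = 0, so log K = nE°cell / 0.0592 = (2)(+0.76) / 0.0592 = 25.7.

log K = 25.7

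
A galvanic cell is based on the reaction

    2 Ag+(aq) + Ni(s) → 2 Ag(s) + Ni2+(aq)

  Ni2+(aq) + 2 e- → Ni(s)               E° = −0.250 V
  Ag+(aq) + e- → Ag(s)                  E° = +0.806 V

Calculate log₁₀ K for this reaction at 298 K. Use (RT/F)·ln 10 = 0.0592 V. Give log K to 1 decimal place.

The Ag⁺/Ag couple is reduced (cathode); E°cell = +0.806 − (−0.250) = +1.056 V with n = 2.
At equilibrium E = 0, so log K = nE°cell / 0.0592 = (2)(+1.056) / 0.0592 = 35.7.

log K = 35.7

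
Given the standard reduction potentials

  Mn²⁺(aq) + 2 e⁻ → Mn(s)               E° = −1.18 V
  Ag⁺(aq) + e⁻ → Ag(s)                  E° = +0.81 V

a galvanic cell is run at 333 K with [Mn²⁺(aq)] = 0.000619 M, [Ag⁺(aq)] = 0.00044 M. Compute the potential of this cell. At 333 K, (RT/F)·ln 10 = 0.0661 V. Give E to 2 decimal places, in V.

+1.87 V

Since E°(Ag⁺/Ag) > E°(Mn²⁺/Mn), Ag⁺/Ag serves as the cathode.
The standard potential is +0.81 − (−1.18) = +1.99 V and the balanced reaction transfers n = 2 electrons.
For the overall reaction 2 Ag⁺(aq) + Mn(s) → 2 Ag(s) + Mn²⁺(aq), Q = [Mn²⁺(aq)] / [Ag⁺(aq)]^2 = 3.2×10^3, giving log Q = 3.505.
E = E° − (0.0661/n)·log Q = +1.99 − (0.0661/2)(3.505) = +1.87 V.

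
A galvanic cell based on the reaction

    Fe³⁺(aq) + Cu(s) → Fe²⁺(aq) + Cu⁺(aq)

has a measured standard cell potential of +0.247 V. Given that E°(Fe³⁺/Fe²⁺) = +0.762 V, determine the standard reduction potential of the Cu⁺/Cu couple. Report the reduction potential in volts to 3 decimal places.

+0.515 V

In the reaction as written the Fe³⁺/Fe²⁺ couple is reduced (cathode) and Cu⁺/Cu is oxidized (anode), so E°cell = E°(Fe³⁺/Fe²⁺) − E°(Cu⁺/Cu).
E°(Cu⁺/Cu) = E°(cathode) − E°cell = +0.762 − (+0.247) = +0.515 V.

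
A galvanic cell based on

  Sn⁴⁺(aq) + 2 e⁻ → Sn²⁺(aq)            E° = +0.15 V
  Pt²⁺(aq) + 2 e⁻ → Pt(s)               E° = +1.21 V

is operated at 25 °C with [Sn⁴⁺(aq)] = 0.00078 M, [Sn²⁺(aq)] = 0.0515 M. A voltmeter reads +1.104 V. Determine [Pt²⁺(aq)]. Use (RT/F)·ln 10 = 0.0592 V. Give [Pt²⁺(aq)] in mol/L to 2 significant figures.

0.46 M

The Pt²⁺/Pt couple has the larger reduction potential, so it is the cathode: E°cell = +1.21 − (+0.15) = +1.06 V and n = 2.
Since E = E° − (0.0592/n)·log Q, log Q = n(E° − E)/0.0592 = −1.486.
For Pt²⁺(aq) + Sn²⁺(aq) → Pt(s) + Sn⁴⁺(aq), the reaction quotient is Q = [Sn⁴⁺(aq)] / ([Pt²⁺(aq)]·[Sn²⁺(aq)]).
Substituting the known concentrations and solving, log [Pt²⁺(aq)] = −0.334 and [Pt²⁺(aq)] = 0.46 M.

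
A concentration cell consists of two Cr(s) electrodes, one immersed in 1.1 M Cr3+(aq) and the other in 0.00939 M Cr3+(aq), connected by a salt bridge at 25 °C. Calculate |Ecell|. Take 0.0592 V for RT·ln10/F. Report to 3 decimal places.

0.041 V

For a concentration cell E°cell = 0, since both electrodes use the same couple.
The compartment with the higher Cr3+(aq) concentration (1.1 M) acts as the cathode; ions are reduced there and produced at the dilute (0.00939 M) anode.
With n = 3, Ecell = −(0.0592/3)·log([dilute]/[conc]) = −(0.0592/3)·log(0.00939/1.1) = +0.041 V.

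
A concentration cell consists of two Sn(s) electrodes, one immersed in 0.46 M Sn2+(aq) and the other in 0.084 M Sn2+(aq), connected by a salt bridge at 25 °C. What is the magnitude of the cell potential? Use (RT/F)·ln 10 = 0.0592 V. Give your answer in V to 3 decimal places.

For a concentration cell E°cell = 0, since both electrodes use the same couple.
The compartment with the higher Sn2+(aq) concentration (0.46 M) acts as the cathode; ions are reduced there and produced at the dilute (0.084 M) anode.
With n = 2, Ecell = −(0.0592/2)·log([dilute]/[conc]) = −(0.0592/2)·log(0.084/0.46) = +0.022 V.

0.022 V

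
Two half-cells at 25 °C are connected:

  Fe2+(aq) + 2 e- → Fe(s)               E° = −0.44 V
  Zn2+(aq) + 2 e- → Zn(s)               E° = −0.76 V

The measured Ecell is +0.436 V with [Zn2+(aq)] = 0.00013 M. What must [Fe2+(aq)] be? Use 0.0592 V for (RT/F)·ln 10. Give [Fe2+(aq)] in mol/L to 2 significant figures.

1.1 M

The Fe²⁺/Fe couple has the larger reduction potential, so it is the cathode: E°cell = −0.44 − (−0.76) = +0.32 V and n = 2.
Since E = E° − (0.0592/n)·log Q, log Q = n(E° − E)/0.0592 = −3.919.
For Fe2+(aq) + Zn(s) → Fe(s) + Zn2+(aq), the reaction quotient is Q = [Zn2+(aq)] / [Fe2+(aq)].
Solving for the unknown gives log [Fe2+(aq)] = 0.033, so [Fe2+(aq)] ≈ 1.1 M.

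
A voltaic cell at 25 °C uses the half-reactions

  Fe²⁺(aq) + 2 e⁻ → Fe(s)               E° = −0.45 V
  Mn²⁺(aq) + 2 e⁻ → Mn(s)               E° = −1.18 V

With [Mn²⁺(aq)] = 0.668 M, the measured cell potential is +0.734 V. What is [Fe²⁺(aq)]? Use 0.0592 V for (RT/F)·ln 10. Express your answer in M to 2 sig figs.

0.91 M

Fe²⁺/Fe is the cathode (higher E°); E°cell = −0.45 − (−1.18) = +0.73 V with n = 2.
Since E = E° − (0.0592/n)·log Q, log Q = n(E° − E)/0.0592 = −0.135.
The balanced reaction is Fe²⁺(aq) + Mn(s) → Fe(s) + Mn²⁺(aq), so Q = [Mn²⁺(aq)] / [Fe²⁺(aq)].
Substituting the known concentrations and solving, log [Fe²⁺(aq)] = −0.040 and [Fe²⁺(aq)] = 0.91 M.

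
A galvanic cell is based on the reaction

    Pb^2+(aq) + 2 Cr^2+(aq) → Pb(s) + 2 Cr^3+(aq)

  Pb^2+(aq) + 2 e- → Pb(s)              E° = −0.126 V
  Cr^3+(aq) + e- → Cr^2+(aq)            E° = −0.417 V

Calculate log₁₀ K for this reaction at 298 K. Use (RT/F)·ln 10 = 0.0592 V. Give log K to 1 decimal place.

log K = 9.8

The Pb²⁺/Pb couple is reduced (cathode); E°cell = −0.126 − (−0.417) = +0.291 V with n = 2.
At equilibrium E = 0, so log K = nE°cell / 0.0592 = (2)(+0.291) / 0.0592 = 9.8.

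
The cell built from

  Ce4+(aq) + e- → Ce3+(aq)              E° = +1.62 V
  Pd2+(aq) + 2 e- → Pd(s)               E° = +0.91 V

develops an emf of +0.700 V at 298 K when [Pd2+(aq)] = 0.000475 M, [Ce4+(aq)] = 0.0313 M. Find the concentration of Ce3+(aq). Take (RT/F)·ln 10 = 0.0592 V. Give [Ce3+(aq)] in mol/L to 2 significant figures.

Ce⁴⁺/Ce³⁺ is the cathode (higher E°); E°cell = +1.62 − (+0.91) = +0.71 V with n = 2.
Since E = E° − (0.0592/n)·log Q, log Q = n(E° − E)/0.0592 = 0.338.
The balanced reaction is 2 Ce4+(aq) + Pd(s) → 2 Ce3+(aq) + Pd2+(aq), so Q = ([Ce3+(aq)]^2·[Pd2+(aq)]) / [Ce4+(aq)]^2.
Substituting the known concentrations and solving, log [Ce3+(aq)] = 0.326 and [Ce3+(aq)] = 2.1 M.

2.1 M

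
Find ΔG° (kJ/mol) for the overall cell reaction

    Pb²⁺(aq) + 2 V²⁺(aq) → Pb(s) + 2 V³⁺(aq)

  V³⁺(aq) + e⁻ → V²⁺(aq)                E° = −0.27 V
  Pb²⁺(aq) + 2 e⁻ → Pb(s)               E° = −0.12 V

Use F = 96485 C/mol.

In the reaction as written Pb²⁺(aq) is reduced, so the Pb²⁺/Pb couple is the cathode and V³⁺/V²⁺ is the anode.
E°cell = −0.12 − (−0.27) = +0.15 V; balancing electrons gives n = 2.
ΔG° = −nFE°cell = −(2)(96485)(+0.15) J/mol = −28.9 kJ/mol.

−28.9 kJ/mol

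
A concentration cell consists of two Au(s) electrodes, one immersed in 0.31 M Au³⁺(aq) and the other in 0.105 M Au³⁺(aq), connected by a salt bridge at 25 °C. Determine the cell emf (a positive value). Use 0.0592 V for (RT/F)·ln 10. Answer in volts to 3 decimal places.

For a concentration cell E°cell = 0, since both electrodes use the same couple.
The compartment with the higher Au³⁺(aq) concentration (0.31 M) acts as the cathode; ions are reduced there and produced at the dilute (0.105 M) anode.
With n = 3, Ecell = −(0.0592/3)·log([dilute]/[conc]) = −(0.0592/3)·log(0.105/0.31) = +0.009 V.

0.009 V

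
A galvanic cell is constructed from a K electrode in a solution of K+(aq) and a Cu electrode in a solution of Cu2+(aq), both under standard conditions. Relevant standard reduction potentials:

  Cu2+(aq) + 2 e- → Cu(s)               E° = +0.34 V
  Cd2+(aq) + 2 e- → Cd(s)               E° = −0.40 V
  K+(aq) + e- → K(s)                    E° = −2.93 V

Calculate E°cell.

The Cu²⁺/Cu couple has the higher E°, so Cu ion is reduced (cathode) and K is oxidized (anode).
E°cell = E°(cathode) − E°(anode) = +0.34 − (−2.93) = +3.27 V.

+3.27 V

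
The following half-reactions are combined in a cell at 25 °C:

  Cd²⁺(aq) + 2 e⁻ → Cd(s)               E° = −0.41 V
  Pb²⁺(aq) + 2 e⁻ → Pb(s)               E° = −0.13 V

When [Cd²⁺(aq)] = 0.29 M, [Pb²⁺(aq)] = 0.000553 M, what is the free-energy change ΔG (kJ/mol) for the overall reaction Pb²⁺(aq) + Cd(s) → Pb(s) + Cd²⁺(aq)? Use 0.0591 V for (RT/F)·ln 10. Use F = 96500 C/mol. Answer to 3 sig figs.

−38.5 kJ/mol

The standard cell potential is −0.13 − (−0.41) = +0.28 V, with n = 2 electrons in the balanced equation.
Here Q = [Cd²⁺(aq)] / [Pb²⁺(aq)] = 524 (log Q = 2.720), giving E = +0.28 − (0.0591/2)·(2.720) = +0.1996 V.
Then ΔG = −nFE = −2 × 96500 × +0.1996 J/mol = −38.5 kJ/mol.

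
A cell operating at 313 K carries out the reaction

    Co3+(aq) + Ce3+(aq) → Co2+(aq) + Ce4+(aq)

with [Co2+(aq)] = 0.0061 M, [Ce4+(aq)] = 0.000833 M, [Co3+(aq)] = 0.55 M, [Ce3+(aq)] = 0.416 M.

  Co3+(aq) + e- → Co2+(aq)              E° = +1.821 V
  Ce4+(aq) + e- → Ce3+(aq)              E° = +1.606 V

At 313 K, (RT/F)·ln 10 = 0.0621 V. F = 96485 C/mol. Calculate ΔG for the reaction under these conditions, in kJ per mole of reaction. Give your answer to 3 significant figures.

E°cell = +1.821 − (+1.606) = +0.215 V; the balanced reaction transfers n = 1 electron.
Here Q = ([Co2+(aq)]·[Ce4+(aq)]) / ([Co3+(aq)]·[Ce3+(aq)]) = 2.22×10^−5 (log Q = −4.653), giving E = +0.215 − (0.0621/1)·(−4.653) = +0.5040 V.
Finally ΔG = −nFE = −(1)(96485 C/mol)(+0.5040 V) = −48.6 kJ/mol.

−48.6 kJ/mol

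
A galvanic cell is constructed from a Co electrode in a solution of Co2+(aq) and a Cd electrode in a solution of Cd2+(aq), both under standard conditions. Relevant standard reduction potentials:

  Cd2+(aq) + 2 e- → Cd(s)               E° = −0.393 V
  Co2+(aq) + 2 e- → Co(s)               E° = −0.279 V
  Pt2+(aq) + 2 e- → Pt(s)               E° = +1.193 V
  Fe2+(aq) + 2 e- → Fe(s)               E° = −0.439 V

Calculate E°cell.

+0.114 V

The Co²⁺/Co couple has the higher E°, so Co ion is reduced (cathode) and Cd is oxidized (anode).
E°cell = E°(cathode) − E°(anode) = −0.279 − (−0.393) = +0.114 V.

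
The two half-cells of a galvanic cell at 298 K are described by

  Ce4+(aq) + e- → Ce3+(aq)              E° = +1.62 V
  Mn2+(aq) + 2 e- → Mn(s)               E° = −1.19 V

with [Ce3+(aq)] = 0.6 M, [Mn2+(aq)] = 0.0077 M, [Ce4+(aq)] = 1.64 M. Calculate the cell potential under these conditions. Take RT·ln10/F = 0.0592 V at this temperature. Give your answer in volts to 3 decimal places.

Since E°(Ce⁴⁺/Ce³⁺) > E°(Mn²⁺/Mn), Ce⁴⁺/Ce³⁺ serves as the cathode.
The standard potential is +1.62 − (−1.19) = +2.81 V and the balanced reaction transfers n = 2 electrons.
Balancing gives 2 Ce4+(aq) + Mn(s) → 2 Ce3+(aq) + Mn2+(aq); hence Q = ([Ce3+(aq)]^2·[Mn2+(aq)]) / [Ce4+(aq)]^2 = 0.00103 (log Q = −2.987).
By the Nernst equation, E = +2.81 − (0.0592/2)·(−2.987) = +2.898 V.

+2.898 V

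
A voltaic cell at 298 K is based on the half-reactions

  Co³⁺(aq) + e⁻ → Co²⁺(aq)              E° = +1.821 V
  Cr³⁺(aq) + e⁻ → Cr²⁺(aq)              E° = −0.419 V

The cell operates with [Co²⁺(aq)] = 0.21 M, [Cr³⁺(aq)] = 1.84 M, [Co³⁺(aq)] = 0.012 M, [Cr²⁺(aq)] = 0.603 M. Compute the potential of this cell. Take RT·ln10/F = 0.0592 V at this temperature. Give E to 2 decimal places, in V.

The Co³⁺/Co²⁺ couple has the more positive E°, so it is the cathode; Cr³⁺/Cr²⁺ is the anode.
E°cell = E°cat − E°an = +1.821 − (−0.419) = +2.240 V; n = 1.
The balanced reaction is Co³⁺(aq) + Cr²⁺(aq) → Co²⁺(aq) + Cr³⁺(aq), so Q = ([Co²⁺(aq)]·[Cr³⁺(aq)]) / ([Co³⁺(aq)]·[Cr²⁺(aq)]) = 53.4 and log Q = 1.728.
Applying E = E° − (RT ln10/nF)·log Q gives +2.240 − (0.0592/1)(1.728) = +2.14 V.

+2.14 V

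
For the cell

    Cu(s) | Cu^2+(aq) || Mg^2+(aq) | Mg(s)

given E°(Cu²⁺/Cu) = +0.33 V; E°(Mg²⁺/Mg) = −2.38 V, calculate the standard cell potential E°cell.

By convention the left-hand electrode in cell notation is the anode (oxidation) and the right-hand electrode is the cathode (reduction).
E°cell = E°(right) − E°(left) = −2.38 − (+0.33) = −2.71 V.
The negative sign shows that, as written, the cell would require an external voltage to drive the reaction.

−2.71 V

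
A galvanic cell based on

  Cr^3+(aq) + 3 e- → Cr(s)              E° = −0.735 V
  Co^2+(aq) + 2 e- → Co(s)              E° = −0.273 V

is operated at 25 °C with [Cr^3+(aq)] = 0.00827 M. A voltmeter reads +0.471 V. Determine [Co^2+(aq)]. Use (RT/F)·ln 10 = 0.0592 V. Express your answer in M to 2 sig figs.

0.082 M

The Co²⁺/Co couple has the larger reduction potential, so it is the cathode: E°cell = −0.273 − (−0.735) = +0.462 V and n = 6.
Rearranging E = E° − (0.0592/n)·log Q gives log Q = 6(+0.462 − (+0.471))/0.0592 = −0.912.
The balanced reaction is 3 Co^2+(aq) + 2 Cr(s) → 3 Co(s) + 2 Cr^3+(aq), so Q = [Cr^3+(aq)]^2 / [Co^2+(aq)]^3.
Substituting the known concentrations and solving, log [Co^2+(aq)] = −1.084 and [Co^2+(aq)] = 0.082 M.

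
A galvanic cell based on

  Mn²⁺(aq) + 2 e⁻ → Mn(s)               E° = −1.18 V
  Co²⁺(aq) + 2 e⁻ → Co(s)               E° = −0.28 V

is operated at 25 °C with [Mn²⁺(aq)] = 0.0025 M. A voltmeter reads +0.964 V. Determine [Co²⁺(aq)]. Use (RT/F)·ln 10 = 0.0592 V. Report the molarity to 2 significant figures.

0.36 M

With Co²⁺/Co at the cathode and Mn²⁺/Mn at the anode, E°cell = −0.28 − (−1.18) = +0.90 V (n = 2).
Rearranging E = E° − (0.0592/n)·log Q gives log Q = 2(+0.90 − (+0.964))/0.0592 = −2.162.
The balanced reaction is Co²⁺(aq) + Mn(s) → Co(s) + Mn²⁺(aq), so Q = [Mn²⁺(aq)] / [Co²⁺(aq)].
Substituting the known concentrations and solving, log [Co²⁺(aq)] = −0.440 and [Co²⁺(aq)] = 0.36 M.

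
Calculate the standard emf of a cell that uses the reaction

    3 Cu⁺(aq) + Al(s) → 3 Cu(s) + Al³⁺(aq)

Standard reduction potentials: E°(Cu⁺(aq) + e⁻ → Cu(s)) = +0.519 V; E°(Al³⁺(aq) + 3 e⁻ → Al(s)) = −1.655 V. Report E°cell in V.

+2.174 V

In the reaction as written, Cu⁺(aq) is reduced (cathode) and Al³⁺(aq) is produced by oxidation at the anode.
E°cell = E°(cathode) − E°(anode) = +0.519 − (−1.655) = +2.174 V.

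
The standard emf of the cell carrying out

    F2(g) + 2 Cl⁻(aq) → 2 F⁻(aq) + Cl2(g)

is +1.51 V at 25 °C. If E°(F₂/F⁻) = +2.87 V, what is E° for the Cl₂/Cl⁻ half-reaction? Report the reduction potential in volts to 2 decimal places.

+1.36 V

In the reaction as written the F₂/F⁻ couple is reduced (cathode) and Cl₂/Cl⁻ is oxidized (anode), so E°cell = E°(F₂/F⁻) − E°(Cl₂/Cl⁻).
E°(Cl₂/Cl⁻) = E°(cathode) − E°cell = +2.87 − (+1.51) = +1.36 V.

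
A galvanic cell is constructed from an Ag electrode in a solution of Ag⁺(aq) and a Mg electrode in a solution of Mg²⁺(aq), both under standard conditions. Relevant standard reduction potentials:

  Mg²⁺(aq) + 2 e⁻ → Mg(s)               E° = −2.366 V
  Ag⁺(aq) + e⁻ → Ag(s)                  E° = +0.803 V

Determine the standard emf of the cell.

The Ag⁺/Ag couple has the higher E°, so Ag ion is reduced (cathode) and Mg is oxidized (anode).
E°cell = E°(cathode) − E°(anode) = +0.803 − (−2.366) = +3.169 V.

+3.169 V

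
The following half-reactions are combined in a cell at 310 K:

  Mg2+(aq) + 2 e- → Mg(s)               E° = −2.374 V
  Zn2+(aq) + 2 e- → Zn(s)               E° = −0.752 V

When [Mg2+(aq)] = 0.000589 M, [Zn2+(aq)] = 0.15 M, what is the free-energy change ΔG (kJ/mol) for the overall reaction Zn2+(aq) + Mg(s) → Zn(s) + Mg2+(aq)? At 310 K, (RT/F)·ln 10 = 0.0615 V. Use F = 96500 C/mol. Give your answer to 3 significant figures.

With Zn²⁺/Zn reduced at the cathode, E°cell = −0.752 − (−2.374) = +1.622 V and n = 2.
The reaction quotient is [Mg2+(aq)] / [Zn2+(aq)] = 0.00393; by Nernst, E = +1.622 − (0.0615/2)(−2.406) = +1.6960 V.
Then ΔG = −nFE = −2 × 96500 × +1.6960 J/mol = −327 kJ/mol.

−327 kJ/mol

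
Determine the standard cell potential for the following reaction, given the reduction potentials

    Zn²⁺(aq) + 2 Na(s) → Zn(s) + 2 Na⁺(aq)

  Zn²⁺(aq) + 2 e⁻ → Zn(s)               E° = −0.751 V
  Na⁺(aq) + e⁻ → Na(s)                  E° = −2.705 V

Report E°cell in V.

+1.954 V

In the reaction as written, Zn²⁺(aq) is reduced (cathode) and Na⁺(aq) is produced by oxidation at the anode.
E°cell = E°(cathode) − E°(anode) = −0.751 − (−2.705) = +1.954 V.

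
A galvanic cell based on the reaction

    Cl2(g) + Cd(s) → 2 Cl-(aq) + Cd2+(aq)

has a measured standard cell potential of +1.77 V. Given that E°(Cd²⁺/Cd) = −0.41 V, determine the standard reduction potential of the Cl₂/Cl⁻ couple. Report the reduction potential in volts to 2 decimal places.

+1.36 V

In the reaction as written the Cl₂/Cl⁻ couple is reduced (cathode) and Cd²⁺/Cd is oxidized (anode), so E°cell = E°(Cl₂/Cl⁻) − E°(Cd²⁺/Cd).
E°(Cl₂/Cl⁻) = E°cell + E°(anode) = +1.77 + (−0.41) = +1.36 V.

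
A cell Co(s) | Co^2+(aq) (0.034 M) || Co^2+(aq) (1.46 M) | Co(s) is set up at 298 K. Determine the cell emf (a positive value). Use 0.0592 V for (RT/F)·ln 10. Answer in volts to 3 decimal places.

0.048 V

For a concentration cell E°cell = 0, since both electrodes use the same couple.
The compartment with the higher Co^2+(aq) concentration (1.46 M) acts as the cathode; ions are reduced there and produced at the dilute (0.034 M) anode.
With n = 2, Ecell = −(0.0592/2)·log([dilute]/[conc]) = −(0.0592/2)·log(0.034/1.46) = +0.048 V.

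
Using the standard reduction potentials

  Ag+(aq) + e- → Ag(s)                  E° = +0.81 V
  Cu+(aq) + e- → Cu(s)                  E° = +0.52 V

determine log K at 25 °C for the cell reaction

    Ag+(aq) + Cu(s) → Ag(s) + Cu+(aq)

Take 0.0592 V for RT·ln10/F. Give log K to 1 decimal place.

log K = 4.9

The Ag⁺/Ag couple is reduced (cathode); E°cell = +0.81 − (+0.52) = +0.29 V with n = 1.
At equilibrium E = 0, so log K = nE°cell / 0.0592 = (1)(+0.29) / 0.0592 = 4.9.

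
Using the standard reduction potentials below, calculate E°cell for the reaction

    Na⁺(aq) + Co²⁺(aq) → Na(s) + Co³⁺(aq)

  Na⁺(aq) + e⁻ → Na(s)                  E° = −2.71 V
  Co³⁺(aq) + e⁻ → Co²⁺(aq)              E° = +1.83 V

−4.54 V

In the reaction as written, Na⁺(aq) is reduced (cathode) and Co³⁺(aq) is produced by oxidation at the anode.
E°cell = E°(cathode) − E°(anode) = −2.71 − (+1.83) = −4.54 V.
The negative E°cell means the reaction is non-spontaneous in the direction written.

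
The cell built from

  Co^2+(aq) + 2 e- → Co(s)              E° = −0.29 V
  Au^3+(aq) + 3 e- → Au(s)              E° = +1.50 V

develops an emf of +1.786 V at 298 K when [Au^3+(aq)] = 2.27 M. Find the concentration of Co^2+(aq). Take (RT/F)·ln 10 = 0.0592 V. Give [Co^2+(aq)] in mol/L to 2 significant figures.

2.4 M

The Au³⁺/Au couple has the larger reduction potential, so it is the cathode: E°cell = +1.50 − (−0.29) = +1.79 V and n = 6.
Since E = E° − (0.0592/n)·log Q, log Q = n(E° − E)/0.0592 = 0.405.
For 2 Au^3+(aq) + 3 Co(s) → 2 Au(s) + 3 Co^2+(aq), the reaction quotient is Q = [Co^2+(aq)]^3 / [Au^3+(aq)]^2.
Solving for the unknown gives log [Co^2+(aq)] = 0.372, so [Co^2+(aq)] ≈ 2.4 M.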